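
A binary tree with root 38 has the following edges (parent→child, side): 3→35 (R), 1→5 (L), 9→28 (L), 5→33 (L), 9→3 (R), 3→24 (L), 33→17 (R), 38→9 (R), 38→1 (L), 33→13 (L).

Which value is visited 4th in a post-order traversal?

5

Post-order visits the left subtree, then the right subtree, then the node.
At 38: go left to 1.
  At 1: go left to 5.
    At 5: go left to 33.
      At 33: go left to 13.
        13 is a leaf — visit 13.
      At 33: go right to 17.
        17 is a leaf — visit 17.
      Visit 33.
    At 5: no right child.
    Visit 5.
  At 1: no right child.
  Visit 1.
At 38: go right to 9.
  At 9: go left to 28.
    28 is a leaf — visit 28.
  At 9: go right to 3.
    At 3: go left to 24.
      24 is a leaf — visit 24.
    At 3: go right to 35.
      35 is a leaf — visit 35.
    Visit 3.
  Visit 9.
Visit 38.
Full post-order sequence: 13, 17, 33, 5, 1, 28, 24, 35, 3, 9, 38.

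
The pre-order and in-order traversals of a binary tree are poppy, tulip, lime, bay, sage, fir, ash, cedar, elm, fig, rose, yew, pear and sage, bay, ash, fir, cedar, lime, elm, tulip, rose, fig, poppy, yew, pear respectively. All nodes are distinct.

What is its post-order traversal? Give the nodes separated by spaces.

The first element of pre-order is the root; it splits in-order into left and right subtrees.
Root poppy: left subtree has 10 nodes {sage, bay, ash, fir, cedar, lime, elm, tulip, rose, fig}, right has 2 {yew, pear}.
  Root tulip: left subtree has 7 nodes {sage, bay, ash, fir, cedar, lime, elm}, right has 2 {rose, fig}.
    Root lime: left subtree has 5 nodes {sage, bay, ash, fir, cedar}, right has 1 {elm}.
      Root bay: left subtree has 1 node {sage}, right has 3 {ash, fir, cedar}.
        Root fir: left subtree has 1 node {ash}, right has 1 {cedar}.
    Root fig: left subtree has 1 node {rose}, right has 0 { }.
  Root yew: left subtree has 0 nodes { }, right has 1 {pear}.

sage ash cedar fir bay elm lime rose fig tulip pear yew poppy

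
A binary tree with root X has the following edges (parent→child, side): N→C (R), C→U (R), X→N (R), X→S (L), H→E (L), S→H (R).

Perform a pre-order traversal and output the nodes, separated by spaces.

X S H E N C U

Pre-order visits the node, then its left subtree, then its right subtree.
Visit X.
At X: go left to S.
  Visit S.
  At S: no left child.
  At S: go right to H.
    Visit H.
    At H: go left to E.
      E is a leaf — visit E.
    At H: no right child.
At X: go right to N.
  Visit N.
  At N: no left child.
  At N: go right to C.
    Visit C.
    At C: no left child.
    At C: go right to U.
      U is a leaf — visit U.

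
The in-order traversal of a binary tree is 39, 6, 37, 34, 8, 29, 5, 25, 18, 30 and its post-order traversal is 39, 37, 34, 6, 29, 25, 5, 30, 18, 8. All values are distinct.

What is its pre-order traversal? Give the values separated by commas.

8, 6, 39, 34, 37, 18, 5, 29, 25, 30

The last element of post-order is the root; it splits in-order into left and right subtrees.
Root 8: left subtree has 4 nodes {39, 6, 37, 34}, right has 5 {29, 5, 25, 18, 30}.
  Root 6: left subtree has 1 node {39}, right has 2 {37, 34}.
    Root 34: left subtree has 1 node {37}, right has 0 { }.
  Root 18: left subtree has 3 nodes {29, 5, 25}, right has 1 {30}.
    Root 5: left subtree has 1 node {29}, right has 1 {25}.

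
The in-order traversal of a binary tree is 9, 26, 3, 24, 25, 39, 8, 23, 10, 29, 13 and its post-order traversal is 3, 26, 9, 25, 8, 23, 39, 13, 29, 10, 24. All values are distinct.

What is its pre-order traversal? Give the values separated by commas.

The last element of post-order is the root; it splits in-order into left and right subtrees.
Root 24: left subtree has 3 nodes {9, 26, 3}, right has 7 {25, 39, 8, 23, 10, 29, 13}.
  Root 9: left subtree has 0 nodes { }, right has 2 {26, 3}.
    Root 26: left subtree has 0 nodes { }, right has 1 {3}.
  Root 10: left subtree has 4 nodes {25, 39, 8, 23}, right has 2 {29, 13}.
    Root 39: left subtree has 1 node {25}, right has 2 {8, 23}.
      Root 23: left subtree has 1 node {8}, right has 0 { }.
    Root 29: left subtree has 0 nodes { }, right has 1 {13}.

24, 9, 26, 3, 10, 39, 25, 23, 8, 29, 13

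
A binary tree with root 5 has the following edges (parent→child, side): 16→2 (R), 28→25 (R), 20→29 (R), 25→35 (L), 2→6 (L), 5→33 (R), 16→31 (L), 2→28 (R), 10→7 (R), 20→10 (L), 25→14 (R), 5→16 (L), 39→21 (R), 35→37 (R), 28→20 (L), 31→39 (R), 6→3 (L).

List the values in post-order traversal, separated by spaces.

21 39 31 3 6 7 10 29 20 37 35 14 25 28 2 16 33 5

Post-order visits the left subtree, then the right subtree, then the node.
At 5: go left to 16.
  At 16: go left to 31.
    At 31: no left child.
    At 31: go right to 39.
      At 39: no left child.
      At 39: go right to 21.
        21 is a leaf — visit 21.
      Visit 39.
    Visit 31.
  At 16: go right to 2.
    At 2: go left to 6.
      At 6: go left to 3.
        3 is a leaf — visit 3.
      At 6: no right child.
      Visit 6.
    At 2: go right to 28.
      At 28: go left to 20.
        At 20: go left to 10.
          At 10: no left child.
          At 10: go right to 7.
            7 is a leaf — visit 7.
          Visit 10.
        At 20: go right to 29.
          29 is a leaf — visit 29.
        Visit 20.
      At 28: go right to 25.
        At 25: go left to 35.
          At 35: no left child.
          At 35: go right to 37.
            37 is a leaf — visit 37.
          Visit 35.
        At 25: go right to 14.
          14 is a leaf — visit 14.
        Visit 25.
      Visit 28.
    Visit 2.
  Visit 16.
At 5: go right to 33.
  33 is a leaf — visit 33.
Visit 5.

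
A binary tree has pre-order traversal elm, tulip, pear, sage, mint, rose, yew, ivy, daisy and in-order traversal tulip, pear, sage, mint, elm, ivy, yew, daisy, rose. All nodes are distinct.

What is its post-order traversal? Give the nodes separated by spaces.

The first element of pre-order is the root; it splits in-order into left and right subtrees.
Root elm: left subtree has 4 nodes {tulip, pear, sage, mint}, right has 4 {ivy, yew, daisy, rose}.
  Root tulip: left subtree has 0 nodes { }, right has 3 {pear, sage, mint}.
    Root pear: left subtree has 0 nodes { }, right has 2 {sage, mint}.
      Root sage: left subtree has 0 nodes { }, right has 1 {mint}.
  Root rose: left subtree has 3 nodes {ivy, yew, daisy}, right has 0 { }.
    Root yew: left subtree has 1 node {ivy}, right has 1 {daisy}.

mint sage pear tulip ivy daisy yew rose elm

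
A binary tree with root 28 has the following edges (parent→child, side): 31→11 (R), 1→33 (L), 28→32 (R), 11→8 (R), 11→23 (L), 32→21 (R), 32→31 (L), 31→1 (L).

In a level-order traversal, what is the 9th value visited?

8

Level-order visits nodes level by level from the root, left to right within each level.
Level 0: 28
Level 1: 32
Level 2: 31, 21
Level 3: 1, 11
Level 4: 33, 23, 8
Full level-order sequence: 28, 32, 31, 21, 1, 11, 33, 23, 8.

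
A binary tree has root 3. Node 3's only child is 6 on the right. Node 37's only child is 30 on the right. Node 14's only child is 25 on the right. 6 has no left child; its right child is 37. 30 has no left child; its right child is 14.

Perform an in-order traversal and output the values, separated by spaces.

3 6 37 30 14 25

In-order visits the left subtree, then the node, then the right subtree.
At 3: no left child.
Visit 3.
At 3: go right to 6.
  At 6: no left child.
  Visit 6.
  At 6: go right to 37.
    At 37: no left child.
    Visit 37.
    At 37: go right to 30.
      At 30: no left child.
      Visit 30.
      At 30: go right to 14.
        At 14: no left child.
        Visit 14.
        At 14: go right to 25.
          25 is a leaf — visit 25.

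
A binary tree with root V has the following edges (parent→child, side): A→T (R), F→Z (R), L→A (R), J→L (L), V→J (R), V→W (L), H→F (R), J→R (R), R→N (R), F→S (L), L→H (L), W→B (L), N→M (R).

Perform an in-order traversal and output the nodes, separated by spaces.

B W V H S F Z L A T J R N M

In-order visits the left subtree, then the node, then the right subtree.
At V: go left to W.
  At W: go left to B.
    B is a leaf — visit B.
  Visit W.
  At W: no right child.
Visit V.
At V: go right to J.
  At J: go left to L.
    At L: go left to H.
      At H: no left child.
      Visit H.
      At H: go right to F.
        At F: go left to S.
          S is a leaf — visit S.
        Visit F.
        At F: go right to Z.
          Z is a leaf — visit Z.
    Visit L.
    At L: go right to A.
      At A: no left child.
      Visit A.
      At A: go right to T.
        T is a leaf — visit T.
  Visit J.
  At J: go right to R.
    At R: no left child.
    Visit R.
    At R: go right to N.
      At N: no left child.
      Visit N.
      At N: go right to M.
        M is a leaf — visit M.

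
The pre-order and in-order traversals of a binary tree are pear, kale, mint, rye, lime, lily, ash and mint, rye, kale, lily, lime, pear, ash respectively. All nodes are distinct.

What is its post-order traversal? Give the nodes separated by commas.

rye, mint, lily, lime, kale, ash, pear

The first element of pre-order is the root; it splits in-order into left and right subtrees.
Root pear: left subtree has 5 nodes {mint, rye, kale, lily, lime}, right has 1 {ash}.
  Root kale: left subtree has 2 nodes {mint, rye}, right has 2 {lily, lime}.
    Root mint: left subtree has 0 nodes { }, right has 1 {rye}.
    Root lime: left subtree has 1 node {lily}, right has 0 { }.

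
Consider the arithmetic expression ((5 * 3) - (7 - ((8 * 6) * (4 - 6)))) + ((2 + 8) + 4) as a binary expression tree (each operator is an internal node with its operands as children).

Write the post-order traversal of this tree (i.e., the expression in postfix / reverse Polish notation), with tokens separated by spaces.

5 3 * 7 8 6 * 4 6 - * - - 2 8 + 4 + +

Post-order on an expression tree gives postfix notation: for each operator, emit left operand, right operand, then the operator.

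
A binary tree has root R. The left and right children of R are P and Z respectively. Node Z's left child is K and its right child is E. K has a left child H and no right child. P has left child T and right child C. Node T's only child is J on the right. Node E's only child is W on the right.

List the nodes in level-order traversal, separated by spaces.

R P Z T C K E J H W

Level-order visits nodes level by level from the root, left to right within each level.
Level 0: R
Level 1: P, Z
Level 2: T, C, K, E
Level 3: J, H, W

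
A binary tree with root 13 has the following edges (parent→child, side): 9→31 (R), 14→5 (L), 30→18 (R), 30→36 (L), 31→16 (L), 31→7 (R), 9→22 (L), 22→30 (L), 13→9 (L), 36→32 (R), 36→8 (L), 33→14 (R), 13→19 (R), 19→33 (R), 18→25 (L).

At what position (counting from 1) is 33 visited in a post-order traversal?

Post-order visits the left subtree, then the right subtree, then the node.
At 13: go left to 9.
  At 9: go left to 22.
    At 22: go left to 30.
      At 30: go left to 36.
        At 36: go left to 8.
          8 is a leaf — visit 8.
        At 36: go right to 32.
          32 is a leaf — visit 32.
        Visit 36.
      At 30: go right to 18.
        At 18: go left to 25.
          25 is a leaf — visit 25.
        At 18: no right child.
        Visit 18.
      Visit 30.
    At 22: no right child.
    Visit 22.
  At 9: go right to 31.
    At 31: go left to 16.
      16 is a leaf — visit 16.
    At 31: go right to 7.
      7 is a leaf — visit 7.
    Visit 31.
  Visit 9.
At 13: go right to 19.
  At 19: no left child.
  At 19: go right to 33.
    At 33: no left child.
    At 33: go right to 14.
      At 14: go left to 5.
        5 is a leaf — visit 5.
      At 14: no right child.
      Visit 14.
    Visit 33.
  Visit 19.
Visit 13.
Full post-order sequence: 8, 32, 36, 25, 18, 30, 22, 16, 7, 31, 9, 5, 14, 33, 19, 13.

14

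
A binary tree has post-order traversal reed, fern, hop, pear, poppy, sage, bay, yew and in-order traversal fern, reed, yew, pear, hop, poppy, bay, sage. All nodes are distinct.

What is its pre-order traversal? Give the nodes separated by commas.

yew, fern, reed, bay, poppy, pear, hop, sage

The last element of post-order is the root; it splits in-order into left and right subtrees.
Root yew: left subtree has 2 nodes {fern, reed}, right has 5 {pear, hop, poppy, bay, sage}.
  Root fern: left subtree has 0 nodes { }, right has 1 {reed}.
  Root bay: left subtree has 3 nodes {pear, hop, poppy}, right has 1 {sage}.
    Root poppy: left subtree has 2 nodes {pear, hop}, right has 0 { }.
      Root pear: left subtree has 0 nodes { }, right has 1 {hop}.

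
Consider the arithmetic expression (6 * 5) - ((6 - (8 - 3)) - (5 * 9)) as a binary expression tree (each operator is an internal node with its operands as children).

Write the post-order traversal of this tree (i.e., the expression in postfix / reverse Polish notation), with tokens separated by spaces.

Post-order on an expression tree gives postfix notation: for each operator, emit left operand, right operand, then the operator.

6 5 * 6 8 3 - - 5 9 * - -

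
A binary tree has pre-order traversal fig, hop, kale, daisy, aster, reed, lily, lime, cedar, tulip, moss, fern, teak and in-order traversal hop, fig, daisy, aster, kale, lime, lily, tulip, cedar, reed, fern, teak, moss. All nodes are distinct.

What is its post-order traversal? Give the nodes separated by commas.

The first element of pre-order is the root; it splits in-order into left and right subtrees.
Root fig: left subtree has 1 node {hop}, right has 11 {daisy, aster, kale, lime, lily, tulip, cedar, reed, fern, teak, moss}.
  Root kale: left subtree has 2 nodes {daisy, aster}, right has 8 {lime, lily, tulip, cedar, reed, fern, teak, moss}.
    Root daisy: left subtree has 0 nodes { }, right has 1 {aster}.
    Root reed: left subtree has 4 nodes {lime, lily, tulip, cedar}, right has 3 {fern, teak, moss}.
      Root lily: left subtree has 1 node {lime}, right has 2 {tulip, cedar}.
        Root cedar: left subtree has 1 node {tulip}, right has 0 { }.
      Root moss: left subtree has 2 nodes {fern, teak}, right has 0 { }.
        Root fern: left subtree has 0 nodes { }, right has 1 {teak}.

hop, aster, daisy, lime, tulip, cedar, lily, teak, fern, moss, reed, kale, fig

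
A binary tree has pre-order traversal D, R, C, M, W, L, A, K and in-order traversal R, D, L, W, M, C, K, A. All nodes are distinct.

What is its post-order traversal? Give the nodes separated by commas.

The first element of pre-order is the root; it splits in-order into left and right subtrees.
Root D: left subtree has 1 node {R}, right has 6 {L, W, M, C, K, A}.
  Root C: left subtree has 3 nodes {L, W, M}, right has 2 {K, A}.
    Root M: left subtree has 2 nodes {L, W}, right has 0 { }.
      Root W: left subtree has 1 node {L}, right has 0 { }.
    Root A: left subtree has 1 node {K}, right has 0 { }.

R, L, W, M, K, A, C, D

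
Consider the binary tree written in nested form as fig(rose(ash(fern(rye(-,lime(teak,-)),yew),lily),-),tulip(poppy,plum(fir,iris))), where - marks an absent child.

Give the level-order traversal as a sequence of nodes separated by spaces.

Level-order visits nodes level by level from the root, left to right within each level.
Level 0: fig
Level 1: rose, tulip
Level 2: ash, poppy, plum
Level 3: fern, lily, fir, iris
Level 4: rye, yew
Level 5: lime
Level 6: teak

fig rose tulip ash poppy plum fern lily fir iris rye yew lime teak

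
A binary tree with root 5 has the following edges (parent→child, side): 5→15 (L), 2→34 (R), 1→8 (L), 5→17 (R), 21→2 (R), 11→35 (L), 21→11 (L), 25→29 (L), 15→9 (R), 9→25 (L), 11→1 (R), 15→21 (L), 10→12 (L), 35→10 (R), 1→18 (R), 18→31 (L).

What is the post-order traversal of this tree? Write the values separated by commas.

12, 10, 35, 8, 31, 18, 1, 11, 34, 2, 21, 29, 25, 9, 15, 17, 5

Post-order visits the left subtree, then the right subtree, then the node.
At 5: go left to 15.
  At 15: go left to 21.
    At 21: go left to 11.
      At 11: go left to 35.
        At 35: no left child.
        At 35: go right to 10.
          At 10: go left to 12.
            12 is a leaf — visit 12.
          At 10: no right child.
          Visit 10.
        Visit 35.
      At 11: go right to 1.
        At 1: go left to 8.
          8 is a leaf — visit 8.
        At 1: go right to 18.
          At 18: go left to 31.
            31 is a leaf — visit 31.
          At 18: no right child.
          Visit 18.
        Visit 1.
      Visit 11.
    At 21: go right to 2.
      At 2: no left child.
      At 2: go right to 34.
        34 is a leaf — visit 34.
      Visit 2.
    Visit 21.
  At 15: go right to 9.
    At 9: go left to 25.
      At 25: go left to 29.
        29 is a leaf — visit 29.
      At 25: no right child.
      Visit 25.
    At 9: no right child.
    Visit 9.
  Visit 15.
At 5: go right to 17.
  17 is a leaf — visit 17.
Visit 5.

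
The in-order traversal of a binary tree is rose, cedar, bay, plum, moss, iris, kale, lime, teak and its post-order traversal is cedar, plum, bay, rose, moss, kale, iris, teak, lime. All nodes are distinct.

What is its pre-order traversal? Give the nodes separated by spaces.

The last element of post-order is the root; it splits in-order into left and right subtrees.
Root lime: left subtree has 7 nodes {rose, cedar, bay, plum, moss, iris, kale}, right has 1 {teak}.
  Root iris: left subtree has 5 nodes {rose, cedar, bay, plum, moss}, right has 1 {kale}.
    Root moss: left subtree has 4 nodes {rose, cedar, bay, plum}, right has 0 { }.
      Root rose: left subtree has 0 nodes { }, right has 3 {cedar, bay, plum}.
        Root bay: left subtree has 1 node {cedar}, right has 1 {plum}.

lime iris moss rose bay cedar plum kale teak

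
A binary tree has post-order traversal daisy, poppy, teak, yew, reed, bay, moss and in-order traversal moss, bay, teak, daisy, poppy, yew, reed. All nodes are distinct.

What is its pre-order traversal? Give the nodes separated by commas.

moss, bay, reed, yew, teak, poppy, daisy

The last element of post-order is the root; it splits in-order into left and right subtrees.
Root moss: left subtree has 0 nodes { }, right has 6 {bay, teak, daisy, poppy, yew, reed}.
  Root bay: left subtree has 0 nodes { }, right has 5 {teak, daisy, poppy, yew, reed}.
    Root reed: left subtree has 4 nodes {teak, daisy, poppy, yew}, right has 0 { }.
      Root yew: left subtree has 3 nodes {teak, daisy, poppy}, right has 0 { }.
        Root teak: left subtree has 0 nodes { }, right has 2 {daisy, poppy}.
          Root poppy: left subtree has 1 node {daisy}, right has 0 { }.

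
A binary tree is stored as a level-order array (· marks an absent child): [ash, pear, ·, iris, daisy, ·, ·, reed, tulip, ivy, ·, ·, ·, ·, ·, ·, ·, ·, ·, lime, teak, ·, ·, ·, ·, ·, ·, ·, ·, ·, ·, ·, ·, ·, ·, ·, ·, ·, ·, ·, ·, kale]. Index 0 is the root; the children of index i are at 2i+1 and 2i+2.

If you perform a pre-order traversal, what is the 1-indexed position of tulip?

Pre-order visits the node, then its left subtree, then its right subtree.
Visit ash.
At ash: go left to pear.
  Visit pear.
  At pear: go left to iris.
    Visit iris.
    At iris: go left to reed.
      reed is a leaf — visit reed.
    At iris: go right to tulip.
      tulip is a leaf — visit tulip.
  At pear: go right to daisy.
    Visit daisy.
    At daisy: go left to ivy.
      Visit ivy.
      At ivy: go left to lime.
        lime is a leaf — visit lime.
      At ivy: go right to teak.
        Visit teak.
        At teak: go left to kale.
          kale is a leaf — visit kale.
        At teak: no right child.
    At daisy: no right child.
At ash: no right child.
Full pre-order sequence: ash, pear, iris, reed, tulip, daisy, ivy, lime, teak, kale.

5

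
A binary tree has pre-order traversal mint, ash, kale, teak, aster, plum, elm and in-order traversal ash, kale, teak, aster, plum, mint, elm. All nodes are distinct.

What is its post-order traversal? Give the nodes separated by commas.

plum, aster, teak, kale, ash, elm, mint

The first element of pre-order is the root; it splits in-order into left and right subtrees.
Root mint: left subtree has 5 nodes {ash, kale, teak, aster, plum}, right has 1 {elm}.
  Root ash: left subtree has 0 nodes { }, right has 4 {kale, teak, aster, plum}.
    Root kale: left subtree has 0 nodes { }, right has 3 {teak, aster, plum}.
      Root teak: left subtree has 0 nodes { }, right has 2 {aster, plum}.
        Root aster: left subtree has 0 nodes { }, right has 1 {plum}.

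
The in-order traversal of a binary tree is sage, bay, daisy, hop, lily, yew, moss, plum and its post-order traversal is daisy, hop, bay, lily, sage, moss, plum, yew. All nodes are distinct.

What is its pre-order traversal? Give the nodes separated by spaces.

yew sage lily bay hop daisy plum moss

The last element of post-order is the root; it splits in-order into left and right subtrees.
Root yew: left subtree has 5 nodes {sage, bay, daisy, hop, lily}, right has 2 {moss, plum}.
  Root sage: left subtree has 0 nodes { }, right has 4 {bay, daisy, hop, lily}.
    Root lily: left subtree has 3 nodes {bay, daisy, hop}, right has 0 { }.
      Root bay: left subtree has 0 nodes { }, right has 2 {daisy, hop}.
        Root hop: left subtree has 1 node {daisy}, right has 0 { }.
  Root plum: left subtree has 1 node {moss}, right has 0 { }.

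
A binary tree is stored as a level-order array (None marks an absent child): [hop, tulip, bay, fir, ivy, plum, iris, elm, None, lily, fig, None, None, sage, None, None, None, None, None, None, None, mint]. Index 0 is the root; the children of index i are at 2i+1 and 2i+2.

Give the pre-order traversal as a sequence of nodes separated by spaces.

Pre-order visits the node, then its left subtree, then its right subtree.
Visit hop.
At hop: go left to tulip.
  Visit tulip.
  At tulip: go left to fir.
    Visit fir.
    At fir: go left to elm.
      elm is a leaf — visit elm.
    At fir: no right child.
  At tulip: go right to ivy.
    Visit ivy.
    At ivy: go left to lily.
      lily is a leaf — visit lily.
    At ivy: go right to fig.
      Visit fig.
      At fig: go left to mint.
        mint is a leaf — visit mint.
      At fig: no right child.
At hop: go right to bay.
  Visit bay.
  At bay: go left to plum.
    plum is a leaf — visit plum.
  At bay: go right to iris.
    Visit iris.
    At iris: go left to sage.
      sage is a leaf — visit sage.
    At iris: no right child.

hop tulip fir elm ivy lily fig mint bay plum iris sage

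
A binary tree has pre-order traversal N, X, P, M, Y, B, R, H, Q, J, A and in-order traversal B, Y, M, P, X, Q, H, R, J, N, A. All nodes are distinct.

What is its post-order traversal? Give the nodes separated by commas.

The first element of pre-order is the root; it splits in-order into left and right subtrees.
Root N: left subtree has 9 nodes {B, Y, M, P, X, Q, H, R, J}, right has 1 {A}.
  Root X: left subtree has 4 nodes {B, Y, M, P}, right has 4 {Q, H, R, J}.
    Root P: left subtree has 3 nodes {B, Y, M}, right has 0 { }.
      Root M: left subtree has 2 nodes {B, Y}, right has 0 { }.
        Root Y: left subtree has 1 node {B}, right has 0 { }.
    Root R: left subtree has 2 nodes {Q, H}, right has 1 {J}.
      Root H: left subtree has 1 node {Q}, right has 0 { }.

B, Y, M, P, Q, H, J, R, X, A, N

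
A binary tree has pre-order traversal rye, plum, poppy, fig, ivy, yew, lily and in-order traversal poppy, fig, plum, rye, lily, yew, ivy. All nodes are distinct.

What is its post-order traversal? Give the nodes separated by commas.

The first element of pre-order is the root; it splits in-order into left and right subtrees.
Root rye: left subtree has 3 nodes {poppy, fig, plum}, right has 3 {lily, yew, ivy}.
  Root plum: left subtree has 2 nodes {poppy, fig}, right has 0 { }.
    Root poppy: left subtree has 0 nodes { }, right has 1 {fig}.
  Root ivy: left subtree has 2 nodes {lily, yew}, right has 0 { }.
    Root yew: left subtree has 1 node {lily}, right has 0 { }.

fig, poppy, plum, lily, yew, ivy, rye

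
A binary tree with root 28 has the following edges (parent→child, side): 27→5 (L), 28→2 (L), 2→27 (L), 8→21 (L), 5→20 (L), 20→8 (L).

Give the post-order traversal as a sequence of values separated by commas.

21, 8, 20, 5, 27, 2, 28

Post-order visits the left subtree, then the right subtree, then the node.
At 28: go left to 2.
  At 2: go left to 27.
    At 27: go left to 5.
      At 5: go left to 20.
        At 20: go left to 8.
          At 8: go left to 21.
            21 is a leaf — visit 21.
          At 8: no right child.
          Visit 8.
        At 20: no right child.
        Visit 20.
      At 5: no right child.
      Visit 5.
    At 27: no right child.
    Visit 27.
  At 2: no right child.
  Visit 2.
At 28: no right child.
Visit 28.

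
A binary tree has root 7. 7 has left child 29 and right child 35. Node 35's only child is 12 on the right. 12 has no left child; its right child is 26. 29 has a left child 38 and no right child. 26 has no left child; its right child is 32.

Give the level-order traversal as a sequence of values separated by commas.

7, 29, 35, 38, 12, 26, 32

Level-order visits nodes level by level from the root, left to right within each level.
Level 0: 7
Level 1: 29, 35
Level 2: 38, 12
Level 3: 26
Level 4: 32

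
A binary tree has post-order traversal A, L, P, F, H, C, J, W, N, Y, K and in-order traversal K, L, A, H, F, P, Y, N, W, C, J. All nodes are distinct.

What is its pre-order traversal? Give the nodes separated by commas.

The last element of post-order is the root; it splits in-order into left and right subtrees.
Root K: left subtree has 0 nodes { }, right has 10 {L, A, H, F, P, Y, N, W, C, J}.
  Root Y: left subtree has 5 nodes {L, A, H, F, P}, right has 4 {N, W, C, J}.
    Root H: left subtree has 2 nodes {L, A}, right has 2 {F, P}.
      Root L: left subtree has 0 nodes { }, right has 1 {A}.
      Root F: left subtree has 0 nodes { }, right has 1 {P}.
    Root N: left subtree has 0 nodes { }, right has 3 {W, C, J}.
      Root W: left subtree has 0 nodes { }, right has 2 {C, J}.
        Root J: left subtree has 1 node {C}, right has 0 { }.

K, Y, H, L, A, F, P, N, W, J, C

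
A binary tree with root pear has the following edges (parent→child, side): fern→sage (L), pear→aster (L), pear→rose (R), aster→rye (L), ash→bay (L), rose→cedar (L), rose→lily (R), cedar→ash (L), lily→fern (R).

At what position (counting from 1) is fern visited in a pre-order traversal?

9

Pre-order visits the node, then its left subtree, then its right subtree.
Visit pear.
At pear: go left to aster.
  Visit aster.
  At aster: go left to rye.
    rye is a leaf — visit rye.
  At aster: no right child.
At pear: go right to rose.
  Visit rose.
  At rose: go left to cedar.
    Visit cedar.
    At cedar: go left to ash.
      Visit ash.
      At ash: go left to bay.
        bay is a leaf — visit bay.
      At ash: no right child.
    At cedar: no right child.
  At rose: go right to lily.
    Visit lily.
    At lily: no left child.
    At lily: go right to fern.
      Visit fern.
      At fern: go left to sage.
        sage is a leaf — visit sage.
      At fern: no right child.
Full pre-order sequence: pear, aster, rye, rose, cedar, ash, bay, lily, fern, sage.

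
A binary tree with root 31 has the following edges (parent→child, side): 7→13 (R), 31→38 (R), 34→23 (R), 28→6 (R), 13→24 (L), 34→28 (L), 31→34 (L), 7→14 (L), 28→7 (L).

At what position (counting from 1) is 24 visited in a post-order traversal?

2

Post-order visits the left subtree, then the right subtree, then the node.
At 31: go left to 34.
  At 34: go left to 28.
    At 28: go left to 7.
      At 7: go left to 14.
        14 is a leaf — visit 14.
      At 7: go right to 13.
        At 13: go left to 24.
          24 is a leaf — visit 24.
        At 13: no right child.
        Visit 13.
      Visit 7.
    At 28: go right to 6.
      6 is a leaf — visit 6.
    Visit 28.
  At 34: go right to 23.
    23 is a leaf — visit 23.
  Visit 34.
At 31: go right to 38.
  38 is a leaf — visit 38.
Visit 31.
Full post-order sequence: 14, 24, 13, 7, 6, 28, 23, 34, 38, 31.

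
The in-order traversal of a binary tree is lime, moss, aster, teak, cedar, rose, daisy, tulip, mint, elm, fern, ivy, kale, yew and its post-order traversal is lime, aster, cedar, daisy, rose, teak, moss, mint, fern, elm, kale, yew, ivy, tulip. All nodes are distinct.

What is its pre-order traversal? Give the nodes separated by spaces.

The last element of post-order is the root; it splits in-order into left and right subtrees.
Root tulip: left subtree has 7 nodes {lime, moss, aster, teak, cedar, rose, daisy}, right has 6 {mint, elm, fern, ivy, kale, yew}.
  Root moss: left subtree has 1 node {lime}, right has 5 {aster, teak, cedar, rose, daisy}.
    Root teak: left subtree has 1 node {aster}, right has 3 {cedar, rose, daisy}.
      Root rose: left subtree has 1 node {cedar}, right has 1 {daisy}.
  Root ivy: left subtree has 3 nodes {mint, elm, fern}, right has 2 {kale, yew}.
    Root elm: left subtree has 1 node {mint}, right has 1 {fern}.
    Root yew: left subtree has 1 node {kale}, right has 0 { }.

tulip moss lime teak aster rose cedar daisy ivy elm mint fern yew kale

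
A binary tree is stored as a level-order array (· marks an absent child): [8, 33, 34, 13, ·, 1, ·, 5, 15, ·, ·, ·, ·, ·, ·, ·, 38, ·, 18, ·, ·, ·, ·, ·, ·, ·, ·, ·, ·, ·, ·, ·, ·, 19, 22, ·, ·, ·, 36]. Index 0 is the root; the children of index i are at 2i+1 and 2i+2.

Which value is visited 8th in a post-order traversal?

Post-order visits the left subtree, then the right subtree, then the node.
At 8: go left to 33.
  At 33: go left to 13.
    At 13: go left to 5.
      At 5: no left child.
      At 5: go right to 38.
        At 38: go left to 19.
          19 is a leaf — visit 19.
        At 38: go right to 22.
          22 is a leaf — visit 22.
        Visit 38.
      Visit 5.
    At 13: go right to 15.
      At 15: no left child.
      At 15: go right to 18.
        At 18: no left child.
        At 18: go right to 36.
          36 is a leaf — visit 36.
        Visit 18.
      Visit 15.
    Visit 13.
  At 33: no right child.
  Visit 33.
At 8: go right to 34.
  At 34: go left to 1.
    1 is a leaf — visit 1.
  At 34: no right child.
  Visit 34.
Visit 8.
Full post-order sequence: 19, 22, 38, 5, 36, 18, 15, 13, 33, 1, 34, 8.

13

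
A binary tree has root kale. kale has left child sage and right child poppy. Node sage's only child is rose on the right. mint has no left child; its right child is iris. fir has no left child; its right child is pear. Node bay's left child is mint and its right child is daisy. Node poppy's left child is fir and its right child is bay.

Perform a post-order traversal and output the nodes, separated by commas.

rose, sage, pear, fir, iris, mint, daisy, bay, poppy, kale

Post-order visits the left subtree, then the right subtree, then the node.
At kale: go left to sage.
  At sage: no left child.
  At sage: go right to rose.
    rose is a leaf — visit rose.
  Visit sage.
At kale: go right to poppy.
  At poppy: go left to fir.
    At fir: no left child.
    At fir: go right to pear.
      pear is a leaf — visit pear.
    Visit fir.
  At poppy: go right to bay.
    At bay: go left to mint.
      At mint: no left child.
      At mint: go right to iris.
        iris is a leaf — visit iris.
      Visit mint.
    At bay: go right to daisy.
      daisy is a leaf — visit daisy.
    Visit bay.
  Visit poppy.
Visit kale.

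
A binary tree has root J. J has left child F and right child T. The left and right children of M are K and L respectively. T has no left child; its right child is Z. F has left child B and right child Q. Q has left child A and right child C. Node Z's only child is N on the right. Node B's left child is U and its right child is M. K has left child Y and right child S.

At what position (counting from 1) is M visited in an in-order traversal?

In-order visits the left subtree, then the node, then the right subtree.
At J: go left to F.
  At F: go left to B.
    At B: go left to U.
      U is a leaf — visit U.
    Visit B.
    At B: go right to M.
      At M: go left to K.
        At K: go left to Y.
          Y is a leaf — visit Y.
        Visit K.
        At K: go right to S.
          S is a leaf — visit S.
      Visit M.
      At M: go right to L.
        L is a leaf — visit L.
  Visit F.
  At F: go right to Q.
    At Q: go left to A.
      A is a leaf — visit A.
    Visit Q.
    At Q: go right to C.
      C is a leaf — visit C.
Visit J.
At J: go right to T.
  At T: no left child.
  Visit T.
  At T: go right to Z.
    At Z: no left child.
    Visit Z.
    At Z: go right to N.
      N is a leaf — visit N.
Full in-order sequence: U, B, Y, K, S, M, L, F, A, Q, C, J, T, Z, N.

6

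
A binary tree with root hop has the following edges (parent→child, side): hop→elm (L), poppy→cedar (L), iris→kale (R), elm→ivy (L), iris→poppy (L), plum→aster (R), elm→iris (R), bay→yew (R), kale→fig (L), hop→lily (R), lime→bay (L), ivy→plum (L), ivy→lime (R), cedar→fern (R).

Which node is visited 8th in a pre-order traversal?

Pre-order visits the node, then its left subtree, then its right subtree.
Visit hop.
At hop: go left to elm.
  Visit elm.
  At elm: go left to ivy.
    Visit ivy.
    At ivy: go left to plum.
      Visit plum.
      At plum: no left child.
      At plum: go right to aster.
        aster is a leaf — visit aster.
    At ivy: go right to lime.
      Visit lime.
      At lime: go left to bay.
        Visit bay.
        At bay: no left child.
        At bay: go right to yew.
          yew is a leaf — visit yew.
      At lime: no right child.
  At elm: go right to iris.
    Visit iris.
    At iris: go left to poppy.
      Visit poppy.
      At poppy: go left to cedar.
        Visit cedar.
        At cedar: no left child.
        At cedar: go right to fern.
          fern is a leaf — visit fern.
      At poppy: no right child.
    At iris: go right to kale.
      Visit kale.
      At kale: go left to fig.
        fig is a leaf — visit fig.
      At kale: no right child.
At hop: go right to lily.
  lily is a leaf — visit lily.
Full pre-order sequence: hop, elm, ivy, plum, aster, lime, bay, yew, iris, poppy, cedar, fern, kale, fig, lily.

yew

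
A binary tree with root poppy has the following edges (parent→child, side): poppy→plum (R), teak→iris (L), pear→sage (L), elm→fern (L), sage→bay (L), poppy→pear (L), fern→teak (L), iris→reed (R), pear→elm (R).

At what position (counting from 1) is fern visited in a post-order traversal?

Post-order visits the left subtree, then the right subtree, then the node.
At poppy: go left to pear.
  At pear: go left to sage.
    At sage: go left to bay.
      bay is a leaf — visit bay.
    At sage: no right child.
    Visit sage.
  At pear: go right to elm.
    At elm: go left to fern.
      At fern: go left to teak.
        At teak: go left to iris.
          At iris: no left child.
          At iris: go right to reed.
            reed is a leaf — visit reed.
          Visit iris.
        At teak: no right child.
        Visit teak.
      At fern: no right child.
      Visit fern.
    At elm: no right child.
    Visit elm.
  Visit pear.
At poppy: go right to plum.
  plum is a leaf — visit plum.
Visit poppy.
Full post-order sequence: bay, sage, reed, iris, teak, fern, elm, pear, plum, poppy.

6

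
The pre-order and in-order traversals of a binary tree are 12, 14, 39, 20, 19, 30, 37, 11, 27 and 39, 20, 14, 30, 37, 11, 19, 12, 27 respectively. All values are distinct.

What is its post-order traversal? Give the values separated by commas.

The first element of pre-order is the root; it splits in-order into left and right subtrees.
Root 12: left subtree has 7 nodes {39, 20, 14, 30, 37, 11, 19}, right has 1 {27}.
  Root 14: left subtree has 2 nodes {39, 20}, right has 4 {30, 37, 11, 19}.
    Root 39: left subtree has 0 nodes { }, right has 1 {20}.
    Root 19: left subtree has 3 nodes {30, 37, 11}, right has 0 { }.
      Root 30: left subtree has 0 nodes { }, right has 2 {37, 11}.
        Root 37: left subtree has 0 nodes { }, right has 1 {11}.

20, 39, 11, 37, 30, 19, 14, 27, 12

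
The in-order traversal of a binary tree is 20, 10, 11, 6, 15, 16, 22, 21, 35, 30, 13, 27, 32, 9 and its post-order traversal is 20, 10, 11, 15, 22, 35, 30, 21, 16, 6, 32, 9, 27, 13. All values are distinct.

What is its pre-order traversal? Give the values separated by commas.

13, 6, 11, 10, 20, 16, 15, 21, 22, 30, 35, 27, 9, 32

The last element of post-order is the root; it splits in-order into left and right subtrees.
Root 13: left subtree has 10 nodes {20, 10, 11, 6, 15, 16, 22, 21, 35, 30}, right has 3 {27, 32, 9}.
  Root 6: left subtree has 3 nodes {20, 10, 11}, right has 6 {15, 16, 22, 21, 35, 30}.
    Root 11: left subtree has 2 nodes {20, 10}, right has 0 { }.
      Root 10: left subtree has 1 node {20}, right has 0 { }.
    Root 16: left subtree has 1 node {15}, right has 4 {22, 21, 35, 30}.
      Root 21: left subtree has 1 node {22}, right has 2 {35, 30}.
        Root 30: left subtree has 1 node {35}, right has 0 { }.
  Root 27: left subtree has 0 nodes { }, right has 2 {32, 9}.
    Root 9: left subtree has 1 node {32}, right has 0 { }.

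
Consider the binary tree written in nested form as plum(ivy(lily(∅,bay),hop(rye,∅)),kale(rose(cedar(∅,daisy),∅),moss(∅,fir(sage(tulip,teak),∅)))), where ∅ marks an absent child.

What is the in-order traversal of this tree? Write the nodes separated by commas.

lily, bay, ivy, rye, hop, plum, cedar, daisy, rose, kale, moss, tulip, sage, teak, fir

In-order visits the left subtree, then the node, then the right subtree.
At plum: go left to ivy.
  At ivy: go left to lily.
    At lily: no left child.
    Visit lily.
    At lily: go right to bay.
      bay is a leaf — visit bay.
  Visit ivy.
  At ivy: go right to hop.
    At hop: go left to rye.
      rye is a leaf — visit rye.
    Visit hop.
    At hop: no right child.
Visit plum.
At plum: go right to kale.
  At kale: go left to rose.
    At rose: go left to cedar.
      At cedar: no left child.
      Visit cedar.
      At cedar: go right to daisy.
        daisy is a leaf — visit daisy.
    Visit rose.
    At rose: no right child.
  Visit kale.
  At kale: go right to moss.
    At moss: no left child.
    Visit moss.
    At moss: go right to fir.
      At fir: go left to sage.
        At sage: go left to tulip.
          tulip is a leaf — visit tulip.
        Visit sage.
        At sage: go right to teak.
          teak is a leaf — visit teak.
      Visit fir.
      At fir: no right child.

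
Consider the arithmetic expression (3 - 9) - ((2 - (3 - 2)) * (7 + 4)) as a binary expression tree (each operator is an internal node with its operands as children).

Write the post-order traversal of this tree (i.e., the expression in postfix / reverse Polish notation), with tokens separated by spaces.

Post-order on an expression tree gives postfix notation: for each operator, emit left operand, right operand, then the operator.

3 9 - 2 3 2 - - 7 4 + * -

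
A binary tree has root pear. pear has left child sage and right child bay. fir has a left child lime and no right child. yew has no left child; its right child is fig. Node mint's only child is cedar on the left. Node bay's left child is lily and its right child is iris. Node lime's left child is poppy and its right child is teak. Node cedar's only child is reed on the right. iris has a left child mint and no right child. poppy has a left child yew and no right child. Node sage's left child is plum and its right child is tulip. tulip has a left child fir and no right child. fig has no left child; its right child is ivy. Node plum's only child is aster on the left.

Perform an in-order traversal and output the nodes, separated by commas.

aster, plum, sage, yew, fig, ivy, poppy, lime, teak, fir, tulip, pear, lily, bay, cedar, reed, mint, iris

In-order visits the left subtree, then the node, then the right subtree.
At pear: go left to sage.
  At sage: go left to plum.
    At plum: go left to aster.
      aster is a leaf — visit aster.
    Visit plum.
    At plum: no right child.
  Visit sage.
  At sage: go right to tulip.
    At tulip: go left to fir.
      At fir: go left to lime.
        At lime: go left to poppy.
          At poppy: go left to yew.
            At yew: no left child.
            Visit yew.
            At yew: go right to fig.
              At fig: no left child.
              Visit fig.
              At fig: go right to ivy.
                ivy is a leaf — visit ivy.
          Visit poppy.
          At poppy: no right child.
        Visit lime.
        At lime: go right to teak.
          teak is a leaf — visit teak.
      Visit fir.
      At fir: no right child.
    Visit tulip.
    At tulip: no right child.
Visit pear.
At pear: go right to bay.
  At bay: go left to lily.
    lily is a leaf — visit lily.
  Visit bay.
  At bay: go right to iris.
    At iris: go left to mint.
      At mint: go left to cedar.
        At cedar: no left child.
        Visit cedar.
        At cedar: go right to reed.
          reed is a leaf — visit reed.
      Visit mint.
      At mint: no right child.
    Visit iris.
    At iris: no right child.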